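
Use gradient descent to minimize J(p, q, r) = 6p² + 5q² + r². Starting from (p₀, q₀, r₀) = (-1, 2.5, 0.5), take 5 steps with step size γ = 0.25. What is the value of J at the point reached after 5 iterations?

∇J = (12p, 10q, 2r)
(p₁, q₁, r₁) = (-1, 2.5, 0.5) − 0.25·(-12, 25, 1) = (2, -3.75, 0.25)
(p₂, q₂, r₂) = (2, -3.75, 0.25) − 0.25·(24, -37.5, 0.5) = (-4, 5.625, 0.125)
(p₃, q₃, r₃) = (-4, 5.625, 0.125) − 0.25·(-48, 56.25, 0.25) = (8, -8.4375, 0.0625)
(p₄, q₄, r₄) = (8, -8.4375, 0.0625) − 0.25·(96, -84.375, 0.125) = (-16, 12.65625, 0.03125)
(p₅, q₅, r₅) = (-16, 12.65625, 0.03125) − 0.25·(-192, 126.5625, 0.0625) = (32, -18.984375, 0.015625)
J(32, -18.984375, 0.015625) = 7946.03271484375

7946.03271484375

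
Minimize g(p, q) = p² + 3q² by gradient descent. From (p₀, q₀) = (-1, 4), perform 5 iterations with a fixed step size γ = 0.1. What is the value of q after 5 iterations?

∇g = (2p, 6q)
(p₁, q₁) = (-1, 4) − 0.1·(-2, 24) = (-0.8, 1.6)
(p₂, q₂) = (-0.8, 1.6) − 0.1·(-1.6, 9.6) = (-0.64, 0.64)
(p₃, q₃) = (-0.64, 0.64) − 0.1·(-1.28, 3.84) = (-0.512, 0.256)
(p₄, q₄) = (-0.512, 0.256) − 0.1·(-1.024, 1.536) = (-0.4096, 0.1024)
(p₅, q₅) = (-0.4096, 0.1024) − 0.1·(-0.8192, 0.6144) = (-0.32768, 0.04096)
q = 0.04096

0.04096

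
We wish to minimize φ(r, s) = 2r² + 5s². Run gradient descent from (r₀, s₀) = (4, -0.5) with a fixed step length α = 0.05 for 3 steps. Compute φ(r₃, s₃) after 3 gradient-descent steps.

∇φ = (4r, 10s)
(r₁, s₁) = (4, -0.5) − 0.05·(16, -5) = (3.2, -0.25)
(r₂, s₂) = (3.2, -0.25) − 0.05·(12.8, -2.5) = (2.56, -0.125)
(r₃, s₃) = (2.56, -0.125) − 0.05·(10.24, -1.25) = (2.048, -0.0625)
φ(2.048, -0.0625) = 8.40813925

8.40813925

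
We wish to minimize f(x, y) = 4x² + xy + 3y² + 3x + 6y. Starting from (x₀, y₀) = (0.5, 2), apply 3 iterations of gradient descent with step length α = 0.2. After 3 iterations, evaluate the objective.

∇f = (8x + y + 3, x + 6y + 6)
Step 1: at (0.5, 2), ∇f = (9, 18.5) → (0.5, 2) − 0.2·(9, 18.5) = (-1.3, -1.7)
Step 2: at (-1.3, -1.7), ∇f = (-9.1, -5.5) → (-1.3, -1.7) − 0.2·(-9.1, -5.5) = (0.52, -0.6)
Step 3: at (0.52, -0.6), ∇f = (6.56, 2.92) → (0.52, -0.6) − 0.2·(6.56, 2.92) = (-0.792, -1.184)
f(-0.792, -1.184) = -1.827648

-1.827648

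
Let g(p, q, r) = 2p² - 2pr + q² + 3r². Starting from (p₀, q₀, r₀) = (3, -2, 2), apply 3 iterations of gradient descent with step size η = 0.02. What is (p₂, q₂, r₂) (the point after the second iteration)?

∇g = (4p - 2r, 2q, -2p + 6r)
Step 1: at (3, -2, 2), ∇g = (8, -4, 6) → (3, -2, 2) − 0.02·(8, -4, 6) = (2.84, -1.92, 1.88)
Step 2: at (2.84, -1.92, 1.88), ∇g = (7.6, -3.84, 5.6) → (2.84, -1.92, 1.88) − 0.02·(7.6, -3.84, 5.6) = (2.688, -1.8432, 1.768)

(2.688, -1.8432, 1.768)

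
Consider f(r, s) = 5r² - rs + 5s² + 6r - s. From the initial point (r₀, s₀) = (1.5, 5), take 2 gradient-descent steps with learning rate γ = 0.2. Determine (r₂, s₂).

(-0.4, 4.36)

∇f = (10r - s + 6, -r + 10s - 1)
Step 1: at (1.5, 5), ∇f = (16, 47.5) → (1.5, 5) − 0.2·(16, 47.5) = (-1.7, -4.5)
Step 2: at (-1.7, -4.5), ∇f = (-6.5, -44.3) → (-1.7, -4.5) − 0.2·(-6.5, -44.3) = (-0.4, 4.36)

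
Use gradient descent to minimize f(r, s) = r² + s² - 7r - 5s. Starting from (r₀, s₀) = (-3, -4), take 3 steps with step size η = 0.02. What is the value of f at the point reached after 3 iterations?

47.643033229312

∇f = (2r - 7, 2s - 5)
(r₁, s₁) = (-3, -4) − 0.02·(-13, -13) = (-2.74, -3.74)
(r₂, s₂) = (-2.74, -3.74) − 0.02·(-12.48, -12.48) = (-2.4904, -3.4904)
(r₃, s₃) = (-2.4904, -3.4904) − 0.02·(-11.9808, -11.9808) = (-2.250784, -3.250784)
f(-2.250784, -3.250784) = 47.643033229312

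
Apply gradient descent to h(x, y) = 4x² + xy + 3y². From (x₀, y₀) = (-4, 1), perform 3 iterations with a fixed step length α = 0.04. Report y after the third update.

∇h = (8x + y, x + 6y)
(x₁, y₁) = (-4, 1) − 0.04·(-31, 2) = (-2.76, 0.92)
(x₂, y₂) = (-2.76, 0.92) − 0.04·(-21.16, 2.76) = (-1.9136, 0.8096)
(x₃, y₃) = (-1.9136, 0.8096) − 0.04·(-14.4992, 2.944) = (-1.333632, 0.69184)
y = 0.69184

0.69184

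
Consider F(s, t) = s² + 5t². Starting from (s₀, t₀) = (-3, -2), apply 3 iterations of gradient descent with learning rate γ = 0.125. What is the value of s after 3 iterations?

-1.265625

∇F = (2s, 10t)
(s₁, t₁) = (-3, -2) − 0.125·(-6, -20) = (-2.25, 0.5)
(s₂, t₂) = (-2.25, 0.5) − 0.125·(-4.5, 5) = (-1.6875, -0.125)
(s₃, t₃) = (-1.6875, -0.125) − 0.125·(-3.375, -1.25) = (-1.265625, 0.03125)
s = -1.265625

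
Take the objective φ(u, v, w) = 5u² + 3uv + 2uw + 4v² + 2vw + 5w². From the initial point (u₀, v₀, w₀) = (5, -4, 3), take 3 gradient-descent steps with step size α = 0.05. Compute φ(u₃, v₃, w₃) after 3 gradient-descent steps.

∇φ = (10u + 3v + 2w, 3u + 8v + 2w, 2u + 2v + 10w)
Step 1: at (5, -4, 3), ∇φ = (44, -11, 32) → (5, -4, 3) − 0.05·(44, -11, 32) = (2.8, -3.45, 1.4)
Step 2: at (2.8, -3.45, 1.4), ∇φ = (20.45, -16.4, 12.7) → (2.8, -3.45, 1.4) − 0.05·(20.45, -16.4, 12.7) = (1.7775, -2.63, 0.765)
Step 3: at (1.7775, -2.63, 0.765), ∇φ = (11.415, -14.1775, 5.945) → (1.7775, -2.63, 0.765) − 0.05·(11.415, -14.1775, 5.945) = (1.20675, -1.921125, 0.46775)
φ(1.20675, -1.921125, 0.46775) = 15.51481259375

15.51481259375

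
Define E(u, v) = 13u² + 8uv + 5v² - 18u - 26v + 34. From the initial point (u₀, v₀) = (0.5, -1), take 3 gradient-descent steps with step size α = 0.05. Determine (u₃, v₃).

∇E = (26u + 8v - 18, 8u + 10v - 26)
(u₁, v₁) = (0.5, -1) − 0.05·(-13, -32) = (1.15, 0.6)
(u₂, v₂) = (1.15, 0.6) − 0.05·(16.7, -10.8) = (0.315, 1.14)
(u₃, v₃) = (0.315, 1.14) − 0.05·(-0.69, -12.08) = (0.3495, 1.744)

(0.3495, 1.744)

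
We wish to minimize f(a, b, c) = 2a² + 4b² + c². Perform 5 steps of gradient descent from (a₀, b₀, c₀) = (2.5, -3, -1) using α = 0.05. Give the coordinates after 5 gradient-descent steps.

∇f = (4a, 8b, 2c)
(a₁, b₁, c₁) = (2.5, -3, -1) − 0.05·(10, -24, -2) = (2, -1.8, -0.9)
(a₂, b₂, c₂) = (2, -1.8, -0.9) − 0.05·(8, -14.4, -1.8) = (1.6, -1.08, -0.81)
(a₃, b₃, c₃) = (1.6, -1.08, -0.81) − 0.05·(6.4, -8.64, -1.62) = (1.28, -0.648, -0.729)
(a₄, b₄, c₄) = (1.28, -0.648, -0.729) − 0.05·(5.12, -5.184, -1.458) = (1.024, -0.3888, -0.6561)
(a₅, b₅, c₅) = (1.024, -0.3888, -0.6561) − 0.05·(4.096, -3.1104, -1.3122) = (0.8192, -0.23328, -0.59049)

(0.8192, -0.23328, -0.59049)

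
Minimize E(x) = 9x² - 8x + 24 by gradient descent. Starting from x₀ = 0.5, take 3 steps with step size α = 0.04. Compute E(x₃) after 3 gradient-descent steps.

E′(x) = 18x - 8
Step 1: E′(0.5) = 1; x₁ = 0.5 − 0.04·1 = 0.46
Step 2: E′(0.46) = 0.28; x₂ = 0.46 − 0.04·0.28 = 0.4488
Step 3: E′(0.4488) = 0.0784; x₃ = 0.4488 − 0.04·0.0784 = 0.445664
E(0.445664) = 22.222235608064

22.222235608064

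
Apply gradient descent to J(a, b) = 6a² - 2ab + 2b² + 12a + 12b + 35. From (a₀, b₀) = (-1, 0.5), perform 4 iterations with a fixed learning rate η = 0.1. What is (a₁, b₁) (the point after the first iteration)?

∇J = (12a - 2b + 12, -2a + 4b + 12)
(a₁, b₁) = (-1, 0.5) − 0.1·(-1, 16) = (-0.9, -1.1)

(-0.9, -1.1)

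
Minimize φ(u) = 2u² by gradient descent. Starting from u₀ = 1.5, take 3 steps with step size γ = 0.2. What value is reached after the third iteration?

0.012

φ′(u) = 4u
Step 1: φ′(1.5) = 6; u₁ = 1.5 − 0.2·6 = 0.3
Step 2: φ′(0.3) = 1.2; u₂ = 0.3 − 0.2·1.2 = 0.06
Step 3: φ′(0.06) = 0.24; u₃ = 0.06 − 0.2·0.24 = 0.012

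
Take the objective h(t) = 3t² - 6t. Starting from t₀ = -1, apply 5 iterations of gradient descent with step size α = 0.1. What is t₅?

0.97952

h′(t) = 6t - 6
Step 1: h′(-1) = -12; t₁ = -1 − 0.1·(-12) = 0.2
Step 2: h′(0.2) = -4.8; t₂ = 0.2 − 0.1·(-4.8) = 0.68
Step 3: h′(0.68) = -1.92; t₃ = 0.68 − 0.1·(-1.92) = 0.872
Step 4: h′(0.872) = -0.768; t₄ = 0.872 − 0.1·(-0.768) = 0.9488
Step 5: h′(0.9488) = -0.3072; t₅ = 0.9488 − 0.1·(-0.3072) = 0.97952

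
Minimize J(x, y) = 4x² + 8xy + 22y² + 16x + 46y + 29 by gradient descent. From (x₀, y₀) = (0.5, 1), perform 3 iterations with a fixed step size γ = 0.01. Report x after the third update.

-0.089888

∇J = (8x + 8y + 16, 8x + 44y + 46)
Step 1: at (0.5, 1), ∇J = (28, 94) → (0.5, 1) − 0.01·(28, 94) = (0.22, 0.06)
Step 2: at (0.22, 0.06), ∇J = (18.24, 50.4) → (0.22, 0.06) − 0.01·(18.24, 50.4) = (0.0376, -0.444)
Step 3: at (0.0376, -0.444), ∇J = (12.7488, 26.7648) → (0.0376, -0.444) − 0.01·(12.7488, 26.7648) = (-0.089888, -0.711648)
x = -0.089888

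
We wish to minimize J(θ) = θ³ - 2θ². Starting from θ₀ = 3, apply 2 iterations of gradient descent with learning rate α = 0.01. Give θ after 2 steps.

J′(θ) = 3θ² - 4θ
Step 1: J′(3) = 15; θ₁ = 3 − 0.01·15 = 2.85
Step 2: J′(2.85) = 12.9675; θ₂ = 2.85 − 0.01·12.9675 = 2.720325

2.720325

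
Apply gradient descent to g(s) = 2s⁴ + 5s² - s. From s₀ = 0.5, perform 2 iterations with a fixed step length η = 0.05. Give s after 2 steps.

g′(s) = 8s³ + 10s - 1
s₁ = 0.5 − 0.05·5 = 0.25
s₂ = 0.25 − 0.05·1.625 = 0.16875

0.16875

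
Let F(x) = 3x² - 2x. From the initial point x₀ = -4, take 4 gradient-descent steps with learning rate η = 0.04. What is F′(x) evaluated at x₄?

-8.67416576

F′(x) = 6x - 2
Step 1: F′(-4) = -26; x₁ = -4 − 0.04·(-26) = -2.96
Step 2: F′(-2.96) = -19.76; x₂ = -2.96 − 0.04·(-19.76) = -2.1696
Step 3: F′(-2.1696) = -15.0176; x₃ = -2.1696 − 0.04·(-15.0176) = -1.568896
Step 4: F′(-1.568896) = -11.413376; x₄ = -1.568896 − 0.04·(-11.413376) = -1.11236096
F′(x) at (-1.11236096) = -8.67416576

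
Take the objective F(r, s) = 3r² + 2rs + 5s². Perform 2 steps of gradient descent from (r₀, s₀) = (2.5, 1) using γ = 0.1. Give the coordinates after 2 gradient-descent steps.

∇F = (6r + 2s, 2r + 10s)
Step 1: at (2.5, 1), ∇F = (17, 15) → (2.5, 1) − 0.1·(17, 15) = (0.8, -0.5)
Step 2: at (0.8, -0.5), ∇F = (3.8, -3.4) → (0.8, -0.5) − 0.1·(3.8, -3.4) = (0.42, -0.16)

(0.42, -0.16)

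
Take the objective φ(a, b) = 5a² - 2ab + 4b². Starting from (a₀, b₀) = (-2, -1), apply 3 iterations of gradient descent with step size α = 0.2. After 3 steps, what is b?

∇φ = (10a - 2b, -2a + 8b)
(a₁, b₁) = (-2, -1) − 0.2·(-18, -4) = (1.6, -0.2)
(a₂, b₂) = (1.6, -0.2) − 0.2·(16.4, -4.8) = (-1.68, 0.76)
(a₃, b₃) = (-1.68, 0.76) − 0.2·(-18.32, 9.44) = (1.984, -1.128)
b = -1.128

-1.128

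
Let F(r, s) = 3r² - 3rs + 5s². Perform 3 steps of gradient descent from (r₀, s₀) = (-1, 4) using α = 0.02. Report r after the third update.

-0.181408

∇F = (6r - 3s, -3r + 10s)
Step 1: at (-1, 4), ∇F = (-18, 43) → (-1, 4) − 0.02·(-18, 43) = (-0.64, 3.14)
Step 2: at (-0.64, 3.14), ∇F = (-13.26, 33.32) → (-0.64, 3.14) − 0.02·(-13.26, 33.32) = (-0.3748, 2.4736)
Step 3: at (-0.3748, 2.4736), ∇F = (-9.6696, 25.8604) → (-0.3748, 2.4736) − 0.02·(-9.6696, 25.8604) = (-0.181408, 1.956392)
r = -0.181408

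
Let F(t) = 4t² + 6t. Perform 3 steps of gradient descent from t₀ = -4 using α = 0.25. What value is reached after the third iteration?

F′(t) = 8t + 6
t₁ = -4 − 0.25·(-26) = 2.5
t₂ = 2.5 − 0.25·26 = -4
t₃ = -4 − 0.25·(-26) = 2.5

2.5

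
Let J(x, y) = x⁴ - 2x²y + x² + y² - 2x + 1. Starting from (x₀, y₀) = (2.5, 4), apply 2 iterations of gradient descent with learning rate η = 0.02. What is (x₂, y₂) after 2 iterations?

∇J = (4x³ - 4xy + 2x - 2, -2x² + 2y)
(x₁, y₁) = (2.5, 4) − 0.02·(25.5, -4.5) = (1.99, 4.09)
(x₂, y₂) = (1.99, 4.09) − 0.02·(0.945996, 0.2598) = (1.97108008, 4.084804)

(1.97108008, 4.084804)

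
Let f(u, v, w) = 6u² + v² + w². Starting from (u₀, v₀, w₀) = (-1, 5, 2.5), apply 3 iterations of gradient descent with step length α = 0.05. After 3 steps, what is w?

1.8225

∇f = (12u, 2v, 2w)
Step 1: at (-1, 5, 2.5), ∇f = (-12, 10, 5) → (-1, 5, 2.5) − 0.05·(-12, 10, 5) = (-0.4, 4.5, 2.25)
Step 2: at (-0.4, 4.5, 2.25), ∇f = (-4.8, 9, 4.5) → (-0.4, 4.5, 2.25) − 0.05·(-4.8, 9, 4.5) = (-0.16, 4.05, 2.025)
Step 3: at (-0.16, 4.05, 2.025), ∇f = (-1.92, 8.1, 4.05) → (-0.16, 4.05, 2.025) − 0.05·(-1.92, 8.1, 4.05) = (-0.064, 3.645, 1.8225)
w = 1.8225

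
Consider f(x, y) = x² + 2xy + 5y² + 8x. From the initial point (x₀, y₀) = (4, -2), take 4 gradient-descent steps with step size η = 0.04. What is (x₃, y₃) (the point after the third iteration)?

∇f = (2x + 2y + 8, 2x + 10y)
(x₁, y₁) = (4, -2) − 0.04·(12, -12) = (3.52, -1.52)
(x₂, y₂) = (3.52, -1.52) − 0.04·(12, -8.16) = (3.04, -1.1936)
(x₃, y₃) = (3.04, -1.1936) − 0.04·(11.6928, -5.856) = (2.572288, -0.95936)

(2.572288, -0.95936)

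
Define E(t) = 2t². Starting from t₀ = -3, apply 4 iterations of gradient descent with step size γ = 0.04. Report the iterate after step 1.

E′(t) = 4t
t₁ = -3 − 0.04·(-12) = -2.52

-2.52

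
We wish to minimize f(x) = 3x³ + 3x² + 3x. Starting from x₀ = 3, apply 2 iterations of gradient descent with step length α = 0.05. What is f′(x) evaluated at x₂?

98.30478225

f′(x) = 9x² + 6x + 3
x₁ = 3 − 0.05·102 = -2.1
x₂ = -2.1 − 0.05·30.09 = -3.6045
f′(x) at (-3.6045) = 98.30478225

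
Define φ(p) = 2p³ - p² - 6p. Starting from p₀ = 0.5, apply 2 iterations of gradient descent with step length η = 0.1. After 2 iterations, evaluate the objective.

-5.18434605675

φ′(p) = 6p² - 2p - 6
Step 1: φ′(0.5) = -5.5; p₁ = 0.5 − 0.1·(-5.5) = 1.05
Step 2: φ′(1.05) = -1.485; p₂ = 1.05 − 0.1·(-1.485) = 1.1985
φ(1.1985) = -5.18434605675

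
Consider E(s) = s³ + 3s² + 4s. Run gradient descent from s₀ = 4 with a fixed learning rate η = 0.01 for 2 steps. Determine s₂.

E′(s) = 3s² + 6s + 4
Step 1: E′(4) = 76; s₁ = 4 − 0.01·76 = 3.24
Step 2: E′(3.24) = 54.9328; s₂ = 3.24 − 0.01·54.9328 = 2.690672

2.690672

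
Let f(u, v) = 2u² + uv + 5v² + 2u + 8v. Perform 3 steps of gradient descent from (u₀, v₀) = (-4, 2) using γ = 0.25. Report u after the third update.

-1.5625

∇f = (4u + v + 2, u + 10v + 8)
Step 1: at (-4, 2), ∇f = (-12, 24) → (-4, 2) − 0.25·(-12, 24) = (-1, -4)
Step 2: at (-1, -4), ∇f = (-6, -33) → (-1, -4) − 0.25·(-6, -33) = (0.5, 4.25)
Step 3: at (0.5, 4.25), ∇f = (8.25, 51) → (0.5, 4.25) − 0.25·(8.25, 51) = (-1.5625, -8.5)
u = -1.5625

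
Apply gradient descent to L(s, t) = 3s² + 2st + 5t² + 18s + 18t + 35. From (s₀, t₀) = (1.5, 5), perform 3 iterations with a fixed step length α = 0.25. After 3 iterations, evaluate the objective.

∇L = (6s + 2t + 18, 2s + 10t + 18)
(s₁, t₁) = (1.5, 5) − 0.25·(37, 71) = (-7.75, -12.75)
(s₂, t₂) = (-7.75, -12.75) − 0.25·(-54, -125) = (5.75, 18.5)
(s₃, t₃) = (5.75, 18.5) − 0.25·(89.5, 214.5) = (-16.625, -35.125)
L(-16.625, -35.125) = 7269.40625

7269.40625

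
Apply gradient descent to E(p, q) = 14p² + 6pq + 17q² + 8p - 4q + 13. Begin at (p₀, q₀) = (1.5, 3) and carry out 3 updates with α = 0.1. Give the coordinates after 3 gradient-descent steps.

(-38.084, -60.56)

∇E = (28p + 6q + 8, 6p + 34q - 4)
(p₁, q₁) = (1.5, 3) − 0.1·(68, 107) = (-5.3, -7.7)
(p₂, q₂) = (-5.3, -7.7) − 0.1·(-186.6, -297.6) = (13.36, 22.06)
(p₃, q₃) = (13.36, 22.06) − 0.1·(514.44, 826.2) = (-38.084, -60.56)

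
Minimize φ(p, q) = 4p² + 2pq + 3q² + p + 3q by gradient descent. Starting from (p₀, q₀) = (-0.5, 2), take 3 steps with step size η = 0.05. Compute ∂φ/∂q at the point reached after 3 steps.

∇φ = (8p + 2q + 1, 2p + 6q + 3)
Step 1: at (-0.5, 2), ∇φ = (1, 14) → (-0.5, 2) − 0.05·(1, 14) = (-0.55, 1.3)
Step 2: at (-0.55, 1.3), ∇φ = (-0.8, 9.7) → (-0.55, 1.3) − 0.05·(-0.8, 9.7) = (-0.51, 0.815)
Step 3: at (-0.51, 0.815), ∇φ = (-1.45, 6.87) → (-0.51, 0.815) − 0.05·(-1.45, 6.87) = (-0.4375, 0.4715)
∂φ/∂q at (-0.4375, 0.4715) = 4.954

4.954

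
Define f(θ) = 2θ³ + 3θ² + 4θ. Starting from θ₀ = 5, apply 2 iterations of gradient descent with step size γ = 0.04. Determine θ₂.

-3.290304

f′(θ) = 6θ² + 6θ + 4
θ₁ = 5 − 0.04·184 = -2.36
θ₂ = -2.36 − 0.04·23.2576 = -3.290304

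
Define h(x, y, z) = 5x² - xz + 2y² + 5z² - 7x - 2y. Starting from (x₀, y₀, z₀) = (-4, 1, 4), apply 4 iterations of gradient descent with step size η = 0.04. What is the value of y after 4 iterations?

0.74893568

∇h = (10x - z - 7, 4y - 2, -x + 10z)
(x₁, y₁, z₁) = (-4, 1, 4) − 0.04·(-51, 2, 44) = (-1.96, 0.92, 2.24)
(x₂, y₂, z₂) = (-1.96, 0.92, 2.24) − 0.04·(-28.84, 1.68, 24.36) = (-0.8064, 0.8528, 1.2656)
(x₃, y₃, z₃) = (-0.8064, 0.8528, 1.2656) − 0.04·(-16.3296, 1.4112, 13.4624) = (-0.153216, 0.796352, 0.727104)
(x₄, y₄, z₄) = (-0.153216, 0.796352, 0.727104) − 0.04·(-9.259264, 1.185408, 7.424256) = (0.21715456, 0.74893568, 0.43013376)
y = 0.74893568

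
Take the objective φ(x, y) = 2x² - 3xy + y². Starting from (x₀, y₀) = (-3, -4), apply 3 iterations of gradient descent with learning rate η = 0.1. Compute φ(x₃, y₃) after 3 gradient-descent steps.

-2.233271

∇φ = (4x - 3y, -3x + 2y)
Step 1: at (-3, -4), ∇φ = (0, 1) → (-3, -4) − 0.1·(0, 1) = (-3, -4.1)
Step 2: at (-3, -4.1), ∇φ = (0.3, 0.8) → (-3, -4.1) − 0.1·(0.3, 0.8) = (-3.03, -4.18)
Step 3: at (-3.03, -4.18), ∇φ = (0.42, 0.73) → (-3.03, -4.18) − 0.1·(0.42, 0.73) = (-3.072, -4.253)
φ(-3.072, -4.253) = -2.233271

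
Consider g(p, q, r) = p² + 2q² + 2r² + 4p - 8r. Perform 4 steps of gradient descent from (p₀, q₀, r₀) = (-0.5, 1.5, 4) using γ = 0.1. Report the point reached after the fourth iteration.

∇g = (2p + 4, 4q, 4r - 8)
Step 1: at (-0.5, 1.5, 4), ∇g = (3, 6, 8) → (-0.5, 1.5, 4) − 0.1·(3, 6, 8) = (-0.8, 0.9, 3.2)
Step 2: at (-0.8, 0.9, 3.2), ∇g = (2.4, 3.6, 4.8) → (-0.8, 0.9, 3.2) − 0.1·(2.4, 3.6, 4.8) = (-1.04, 0.54, 2.72)
Step 3: at (-1.04, 0.54, 2.72), ∇g = (1.92, 2.16, 2.88) → (-1.04, 0.54, 2.72) − 0.1·(1.92, 2.16, 2.88) = (-1.232, 0.324, 2.432)
Step 4: at (-1.232, 0.324, 2.432), ∇g = (1.536, 1.296, 1.728) → (-1.232, 0.324, 2.432) − 0.1·(1.536, 1.296, 1.728) = (-1.3856, 0.1944, 2.2592)

(-1.3856, 0.1944, 2.2592)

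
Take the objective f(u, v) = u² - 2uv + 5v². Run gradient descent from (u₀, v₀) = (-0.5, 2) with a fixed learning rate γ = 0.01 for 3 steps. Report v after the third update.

∇f = (2u - 2v, -2u + 10v)
Step 1: at (-0.5, 2), ∇f = (-5, 21) → (-0.5, 2) − 0.01·(-5, 21) = (-0.45, 1.79)
Step 2: at (-0.45, 1.79), ∇f = (-4.48, 18.8) → (-0.45, 1.79) − 0.01·(-4.48, 18.8) = (-0.4052, 1.602)
Step 3: at (-0.4052, 1.602), ∇f = (-4.0144, 16.8304) → (-0.4052, 1.602) − 0.01·(-4.0144, 16.8304) = (-0.365056, 1.433696)
v = 1.433696

1.433696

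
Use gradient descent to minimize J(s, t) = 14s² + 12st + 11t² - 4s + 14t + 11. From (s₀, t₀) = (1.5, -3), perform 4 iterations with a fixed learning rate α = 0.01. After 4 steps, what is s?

∇J = (28s + 12t - 4, 12s + 22t + 14)
(s₁, t₁) = (1.5, -3) − 0.01·(2, -34) = (1.48, -2.66)
(s₂, t₂) = (1.48, -2.66) − 0.01·(5.52, -26.76) = (1.4248, -2.3924)
(s₃, t₃) = (1.4248, -2.3924) − 0.01·(7.1856, -21.5352) = (1.352944, -2.177048)
(s₄, t₄) = (1.352944, -2.177048) − 0.01·(7.757856, -17.659728) = (1.27536544, -2.00045072)
s = 1.27536544

1.27536544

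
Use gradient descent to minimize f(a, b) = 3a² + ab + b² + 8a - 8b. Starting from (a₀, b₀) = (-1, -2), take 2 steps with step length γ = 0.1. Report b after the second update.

0.34

∇f = (6a + b + 8, a + 2b - 8)
(a₁, b₁) = (-1, -2) − 0.1·(0, -13) = (-1, -0.7)
(a₂, b₂) = (-1, -0.7) − 0.1·(1.3, -10.4) = (-1.13, 0.34)
b = 0.34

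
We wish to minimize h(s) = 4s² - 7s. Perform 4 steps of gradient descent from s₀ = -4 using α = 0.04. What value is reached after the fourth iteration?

h′(s) = 8s - 7
Step 1: h′(-4) = -39; s₁ = -4 − 0.04·(-39) = -2.44
Step 2: h′(-2.44) = -26.52; s₂ = -2.44 − 0.04·(-26.52) = -1.3792
Step 3: h′(-1.3792) = -18.0336; s₃ = -1.3792 − 0.04·(-18.0336) = -0.657856
Step 4: h′(-0.657856) = -12.262848; s₄ = -0.657856 − 0.04·(-12.262848) = -0.16734208

-0.16734208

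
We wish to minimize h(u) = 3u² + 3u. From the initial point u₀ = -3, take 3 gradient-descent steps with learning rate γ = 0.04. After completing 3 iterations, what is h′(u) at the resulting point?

h′(u) = 6u + 3
u₁ = -3 − 0.04·(-15) = -2.4
u₂ = -2.4 − 0.04·(-11.4) = -1.944
u₃ = -1.944 − 0.04·(-8.664) = -1.59744
h′(u) at (-1.59744) = -6.58464

-6.58464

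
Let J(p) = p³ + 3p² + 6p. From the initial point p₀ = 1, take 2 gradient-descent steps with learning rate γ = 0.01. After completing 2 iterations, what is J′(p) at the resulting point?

J′(p) = 3p² + 6p + 6
Step 1: J′(1) = 15; p₁ = 1 − 0.01·15 = 0.85
Step 2: J′(0.85) = 13.2675; p₂ = 0.85 − 0.01·13.2675 = 0.717325
J′(p) at (0.717325) = 11.847615466875

11.847615466875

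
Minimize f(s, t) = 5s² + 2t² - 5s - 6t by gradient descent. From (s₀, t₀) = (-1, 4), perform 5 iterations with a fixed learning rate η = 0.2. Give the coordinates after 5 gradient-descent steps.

∇f = (10s - 5, 4t - 6)
Step 1: at (-1, 4), ∇f = (-15, 10) → (-1, 4) − 0.2·(-15, 10) = (2, 2)
Step 2: at (2, 2), ∇f = (15, 2) → (2, 2) − 0.2·(15, 2) = (-1, 1.6)
Step 3: at (-1, 1.6), ∇f = (-15, 0.4) → (-1, 1.6) − 0.2·(-15, 0.4) = (2, 1.52)
Step 4: at (2, 1.52), ∇f = (15, 0.08) → (2, 1.52) − 0.2·(15, 0.08) = (-1, 1.504)
Step 5: at (-1, 1.504), ∇f = (-15, 0.016) → (-1, 1.504) − 0.2·(-15, 0.016) = (2, 1.5008)

(2, 1.5008)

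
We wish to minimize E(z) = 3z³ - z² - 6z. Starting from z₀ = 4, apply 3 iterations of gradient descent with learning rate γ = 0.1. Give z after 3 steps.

-6314.169

E′(z) = 9z² - 2z - 6
Step 1: E′(4) = 130; z₁ = 4 − 0.1·130 = -9
Step 2: E′(-9) = 741; z₂ = -9 − 0.1·741 = -83.1
Step 3: E′(-83.1) = 62310.69; z₃ = -83.1 − 0.1·62310.69 = -6314.169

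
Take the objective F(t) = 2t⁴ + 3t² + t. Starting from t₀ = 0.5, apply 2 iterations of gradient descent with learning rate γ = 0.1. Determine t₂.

-0.1

F′(t) = 8t³ + 6t + 1
t₁ = 0.5 − 0.1·5 = 0
t₂ = 0 − 0.1·1 = -0.1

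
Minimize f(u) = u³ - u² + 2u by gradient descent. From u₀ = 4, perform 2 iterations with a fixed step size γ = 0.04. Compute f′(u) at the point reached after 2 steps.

7.942700408832

f′(u) = 3u² - 2u + 2
u₁ = 4 − 0.04·42 = 2.32
u₂ = 2.32 − 0.04·13.5072 = 1.779712
f′(u) at (1.779712) = 7.942700408832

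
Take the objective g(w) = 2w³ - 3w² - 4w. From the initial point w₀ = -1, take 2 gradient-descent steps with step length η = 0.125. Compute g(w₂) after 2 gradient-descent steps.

g′(w) = 6w² - 6w - 4
Step 1: g′(-1) = 8; w₁ = -1 − 0.125·8 = -2
Step 2: g′(-2) = 32; w₂ = -2 − 0.125·32 = -6
g(-6) = -516

-516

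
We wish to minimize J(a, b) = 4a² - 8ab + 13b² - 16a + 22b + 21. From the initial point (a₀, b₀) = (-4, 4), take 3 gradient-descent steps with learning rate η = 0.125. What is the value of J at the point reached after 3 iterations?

176803.786376953125

∇J = (8a - 8b - 16, -8a + 26b + 22)
Step 1: at (-4, 4), ∇J = (-80, 158) → (-4, 4) − 0.125·(-80, 158) = (6, -15.75)
Step 2: at (6, -15.75), ∇J = (158, -435.5) → (6, -15.75) − 0.125·(158, -435.5) = (-13.75, 38.6875)
Step 3: at (-13.75, 38.6875), ∇J = (-435.5, 1137.875) → (-13.75, 38.6875) − 0.125·(-435.5, 1137.875) = (40.6875, -103.546875)
J(40.6875, -103.546875) = 176803.786376953125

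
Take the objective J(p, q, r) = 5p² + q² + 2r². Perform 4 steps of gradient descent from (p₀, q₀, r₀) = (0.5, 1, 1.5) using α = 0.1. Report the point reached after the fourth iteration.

∇J = (10p, 2q, 4r)
Step 1: at (0.5, 1, 1.5), ∇J = (5, 2, 6) → (0.5, 1, 1.5) − 0.1·(5, 2, 6) = (0, 0.8, 0.9)
Step 2: at (0, 0.8, 0.9), ∇J = (0, 1.6, 3.6) → (0, 0.8, 0.9) − 0.1·(0, 1.6, 3.6) = (0, 0.64, 0.54)
Step 3: at (0, 0.64, 0.54), ∇J = (0, 1.28, 2.16) → (0, 0.64, 0.54) − 0.1·(0, 1.28, 2.16) = (0, 0.512, 0.324)
Step 4: at (0, 0.512, 0.324), ∇J = (0, 1.024, 1.296) → (0, 0.512, 0.324) − 0.1·(0, 1.024, 1.296) = (0, 0.4096, 0.1944)

(0, 0.4096, 0.1944)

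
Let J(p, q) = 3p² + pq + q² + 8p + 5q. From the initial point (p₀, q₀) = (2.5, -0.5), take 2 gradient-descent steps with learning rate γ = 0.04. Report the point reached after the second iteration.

(0.9264, -0.9632)

∇J = (6p + q + 8, p + 2q + 5)
(p₁, q₁) = (2.5, -0.5) − 0.04·(22.5, 6.5) = (1.6, -0.76)
(p₂, q₂) = (1.6, -0.76) − 0.04·(16.84, 5.08) = (0.9264, -0.9632)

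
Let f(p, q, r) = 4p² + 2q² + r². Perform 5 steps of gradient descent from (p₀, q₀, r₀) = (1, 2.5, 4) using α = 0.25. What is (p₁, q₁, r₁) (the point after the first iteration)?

(-1, 0, 2)

∇f = (8p, 4q, 2r)
Step 1: at (1, 2.5, 4), ∇f = (8, 10, 8) → (1, 2.5, 4) − 0.25·(8, 10, 8) = (-1, 0, 2)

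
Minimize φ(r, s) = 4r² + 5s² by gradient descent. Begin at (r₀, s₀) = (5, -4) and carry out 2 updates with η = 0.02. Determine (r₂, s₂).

(3.528, -2.56)

∇φ = (8r, 10s)
(r₁, s₁) = (5, -4) − 0.02·(40, -40) = (4.2, -3.2)
(r₂, s₂) = (4.2, -3.2) − 0.02·(33.6, -32) = (3.528, -2.56)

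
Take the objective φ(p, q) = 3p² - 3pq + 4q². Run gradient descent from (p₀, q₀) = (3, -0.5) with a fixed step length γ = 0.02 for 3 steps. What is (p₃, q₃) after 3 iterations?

∇φ = (6p - 3q, -3p + 8q)
(p₁, q₁) = (3, -0.5) − 0.02·(19.5, -13) = (2.61, -0.24)
(p₂, q₂) = (2.61, -0.24) − 0.02·(16.38, -9.75) = (2.2824, -0.045)
(p₃, q₃) = (2.2824, -0.045) − 0.02·(13.8294, -7.2072) = (2.005812, 0.099144)

(2.005812, 0.099144)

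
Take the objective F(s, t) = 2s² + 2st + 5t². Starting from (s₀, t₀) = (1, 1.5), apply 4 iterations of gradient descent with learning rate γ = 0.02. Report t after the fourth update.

0.52209152

∇F = (4s + 2t, 2s + 10t)
(s₁, t₁) = (1, 1.5) − 0.02·(7, 17) = (0.86, 1.16)
(s₂, t₂) = (0.86, 1.16) − 0.02·(5.76, 13.32) = (0.7448, 0.8936)
(s₃, t₃) = (0.7448, 0.8936) − 0.02·(4.7664, 10.4256) = (0.649472, 0.685088)
(s₄, t₄) = (0.649472, 0.685088) − 0.02·(3.968064, 8.149824) = (0.57011072, 0.52209152)
t = 0.52209152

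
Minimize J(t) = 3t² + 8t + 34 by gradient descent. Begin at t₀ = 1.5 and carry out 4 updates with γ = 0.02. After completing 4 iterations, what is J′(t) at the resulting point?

J′(t) = 6t + 8
Step 1: J′(1.5) = 17; t₁ = 1.5 − 0.02·17 = 1.16
Step 2: J′(1.16) = 14.96; t₂ = 1.16 − 0.02·14.96 = 0.8608
Step 3: J′(0.8608) = 13.1648; t₃ = 0.8608 − 0.02·13.1648 = 0.597504
Step 4: J′(0.597504) = 11.585024; t₄ = 0.597504 − 0.02·11.585024 = 0.36580352
J′(t) at (0.36580352) = 10.19482112

10.19482112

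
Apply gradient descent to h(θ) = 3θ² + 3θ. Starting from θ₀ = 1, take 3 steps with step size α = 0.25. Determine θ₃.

-0.6875

h′(θ) = 6θ + 3
θ₁ = 1 − 0.25·9 = -1.25
θ₂ = -1.25 − 0.25·(-4.5) = -0.125
θ₃ = -0.125 − 0.25·2.25 = -0.6875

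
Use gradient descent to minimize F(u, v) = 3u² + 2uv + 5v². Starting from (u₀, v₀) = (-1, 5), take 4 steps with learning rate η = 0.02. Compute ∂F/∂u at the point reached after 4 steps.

∇F = (6u + 2v, 2u + 10v)
(u₁, v₁) = (-1, 5) − 0.02·(4, 48) = (-1.08, 4.04)
(u₂, v₂) = (-1.08, 4.04) − 0.02·(1.6, 38.24) = (-1.112, 3.2752)
(u₃, v₃) = (-1.112, 3.2752) − 0.02·(-0.1216, 30.528) = (-1.109568, 2.66464)
(u₄, v₄) = (-1.109568, 2.66464) − 0.02·(-1.328128, 24.427264) = (-1.08300544, 2.17609472)
∂F/∂u at (-1.08300544, 2.17609472) = -2.1458432

-2.1458432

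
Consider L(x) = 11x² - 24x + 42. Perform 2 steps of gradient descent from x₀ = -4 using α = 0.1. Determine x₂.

-6.24

L′(x) = 22x - 24
Step 1: L′(-4) = -112; x₁ = -4 − 0.1·(-112) = 7.2
Step 2: L′(7.2) = 134.4; x₂ = 7.2 − 0.1·134.4 = -6.24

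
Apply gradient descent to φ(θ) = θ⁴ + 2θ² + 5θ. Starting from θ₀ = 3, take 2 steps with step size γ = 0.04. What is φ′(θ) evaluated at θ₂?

1.736

φ′(θ) = 4θ³ + 4θ + 5
Step 1: φ′(3) = 125; θ₁ = 3 − 0.04·125 = -2
Step 2: φ′(-2) = -35; θ₂ = -2 − 0.04·(-35) = -0.6
φ′(θ) at (-0.6) = 1.736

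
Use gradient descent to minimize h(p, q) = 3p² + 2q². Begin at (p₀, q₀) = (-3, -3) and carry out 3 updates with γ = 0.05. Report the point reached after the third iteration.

(-1.029, -1.536)

∇h = (6p, 4q)
Step 1: at (-3, -3), ∇h = (-18, -12) → (-3, -3) − 0.05·(-18, -12) = (-2.1, -2.4)
Step 2: at (-2.1, -2.4), ∇h = (-12.6, -9.6) → (-2.1, -2.4) − 0.05·(-12.6, -9.6) = (-1.47, -1.92)
Step 3: at (-1.47, -1.92), ∇h = (-8.82, -7.68) → (-1.47, -1.92) − 0.05·(-8.82, -7.68) = (-1.029, -1.536)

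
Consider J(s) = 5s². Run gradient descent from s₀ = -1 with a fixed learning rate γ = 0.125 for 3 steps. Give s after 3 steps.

J′(s) = 10s
Step 1: J′(-1) = -10; s₁ = -1 − 0.125·(-10) = 0.25
Step 2: J′(0.25) = 2.5; s₂ = 0.25 − 0.125·2.5 = -0.0625
Step 3: J′(-0.0625) = -0.625; s₃ = -0.0625 − 0.125·(-0.625) = 0.015625

0.015625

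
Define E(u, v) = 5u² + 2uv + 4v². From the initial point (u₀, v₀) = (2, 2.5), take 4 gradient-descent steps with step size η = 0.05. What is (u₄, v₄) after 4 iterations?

(-0.01385, 0.2339)

∇E = (10u + 2v, 2u + 8v)
(u₁, v₁) = (2, 2.5) − 0.05·(25, 24) = (0.75, 1.3)
(u₂, v₂) = (0.75, 1.3) − 0.05·(10.1, 11.9) = (0.245, 0.705)
(u₃, v₃) = (0.245, 0.705) − 0.05·(3.86, 6.13) = (0.052, 0.3985)
(u₄, v₄) = (0.052, 0.3985) − 0.05·(1.317, 3.292) = (-0.01385, 0.2339)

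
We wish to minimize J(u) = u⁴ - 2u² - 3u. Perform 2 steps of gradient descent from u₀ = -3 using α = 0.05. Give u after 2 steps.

J′(u) = 4u³ - 4u - 3
Step 1: J′(-3) = -99; u₁ = -3 − 0.05·(-99) = 1.95
Step 2: J′(1.95) = 18.8595; u₂ = 1.95 − 0.05·18.8595 = 1.007025

1.007025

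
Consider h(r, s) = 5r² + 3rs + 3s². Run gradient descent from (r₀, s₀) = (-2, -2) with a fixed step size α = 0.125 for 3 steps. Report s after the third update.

0.05078125

∇h = (10r + 3s, 3r + 6s)
Step 1: at (-2, -2), ∇h = (-26, -18) → (-2, -2) − 0.125·(-26, -18) = (1.25, 0.25)
Step 2: at (1.25, 0.25), ∇h = (13.25, 5.25) → (1.25, 0.25) − 0.125·(13.25, 5.25) = (-0.40625, -0.40625)
Step 3: at (-0.40625, -0.40625), ∇h = (-5.28125, -3.65625) → (-0.40625, -0.40625) − 0.125·(-5.28125, -3.65625) = (0.25390625, 0.05078125)
s = 0.05078125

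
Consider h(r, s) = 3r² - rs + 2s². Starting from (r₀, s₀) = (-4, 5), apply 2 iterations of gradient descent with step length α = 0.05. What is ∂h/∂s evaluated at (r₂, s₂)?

13.245

∇h = (6r - s, -r + 4s)
Step 1: at (-4, 5), ∇h = (-29, 24) → (-4, 5) − 0.05·(-29, 24) = (-2.55, 3.8)
Step 2: at (-2.55, 3.8), ∇h = (-19.1, 17.75) → (-2.55, 3.8) − 0.05·(-19.1, 17.75) = (-1.595, 2.9125)
∂h/∂s at (-1.595, 2.9125) = 13.245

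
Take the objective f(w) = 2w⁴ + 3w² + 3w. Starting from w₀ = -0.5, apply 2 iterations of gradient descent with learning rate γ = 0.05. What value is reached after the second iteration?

-0.42855

f′(w) = 8w³ + 6w + 3
Step 1: f′(-0.5) = -1; w₁ = -0.5 − 0.05·(-1) = -0.45
Step 2: f′(-0.45) = -0.429; w₂ = -0.45 − 0.05·(-0.429) = -0.42855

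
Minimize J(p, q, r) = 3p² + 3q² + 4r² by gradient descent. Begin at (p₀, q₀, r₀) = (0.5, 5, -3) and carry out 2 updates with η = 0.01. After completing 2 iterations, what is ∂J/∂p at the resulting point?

2.6508

∇J = (6p, 6q, 8r)
Step 1: at (0.5, 5, -3), ∇J = (3, 30, -24) → (0.5, 5, -3) − 0.01·(3, 30, -24) = (0.47, 4.7, -2.76)
Step 2: at (0.47, 4.7, -2.76), ∇J = (2.82, 28.2, -22.08) → (0.47, 4.7, -2.76) − 0.01·(2.82, 28.2, -22.08) = (0.4418, 4.418, -2.5392)
∂J/∂p at (0.4418, 4.418, -2.5392) = 2.6508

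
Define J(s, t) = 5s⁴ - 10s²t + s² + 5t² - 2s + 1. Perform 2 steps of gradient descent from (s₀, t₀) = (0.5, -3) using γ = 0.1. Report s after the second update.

∇J = (20s³ - 20st + 2s - 2, -10s² + 10t)
Step 1: at (0.5, -3), ∇J = (31.5, -32.5) → (0.5, -3) − 0.1·(31.5, -32.5) = (-2.65, 0.25)
Step 2: at (-2.65, 0.25), ∇J = (-366.2425, -67.725) → (-2.65, 0.25) − 0.1·(-366.2425, -67.725) = (33.97425, 7.0225)
s = 33.97425

33.97425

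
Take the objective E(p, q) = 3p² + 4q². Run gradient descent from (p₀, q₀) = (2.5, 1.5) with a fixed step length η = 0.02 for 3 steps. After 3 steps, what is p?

1.70368

∇E = (6p, 8q)
(p₁, q₁) = (2.5, 1.5) − 0.02·(15, 12) = (2.2, 1.26)
(p₂, q₂) = (2.2, 1.26) − 0.02·(13.2, 10.08) = (1.936, 1.0584)
(p₃, q₃) = (1.936, 1.0584) − 0.02·(11.616, 8.4672) = (1.70368, 0.889056)
p = 1.70368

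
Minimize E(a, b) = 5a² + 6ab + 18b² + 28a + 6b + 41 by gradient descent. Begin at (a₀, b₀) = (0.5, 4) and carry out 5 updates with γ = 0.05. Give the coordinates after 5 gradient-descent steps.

∇E = (10a + 6b + 28, 6a + 36b + 6)
(a₁, b₁) = (0.5, 4) − 0.05·(57, 153) = (-2.35, -3.65)
(a₂, b₂) = (-2.35, -3.65) − 0.05·(-17.4, -139.5) = (-1.48, 3.325)
(a₃, b₃) = (-1.48, 3.325) − 0.05·(33.15, 116.82) = (-3.1375, -2.516)
(a₄, b₄) = (-3.1375, -2.516) − 0.05·(-18.471, -103.401) = (-2.21395, 2.65405)
(a₅, b₅) = (-2.21395, 2.65405) − 0.05·(21.7848, 88.2621) = (-3.30319, -1.759055)

(-3.30319, -1.759055)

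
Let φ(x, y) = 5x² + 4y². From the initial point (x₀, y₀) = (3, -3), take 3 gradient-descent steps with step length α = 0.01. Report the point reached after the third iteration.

(2.187, -2.336064)

∇φ = (10x, 8y)
(x₁, y₁) = (3, -3) − 0.01·(30, -24) = (2.7, -2.76)
(x₂, y₂) = (2.7, -2.76) − 0.01·(27, -22.08) = (2.43, -2.5392)
(x₃, y₃) = (2.43, -2.5392) − 0.01·(24.3, -20.3136) = (2.187, -2.336064)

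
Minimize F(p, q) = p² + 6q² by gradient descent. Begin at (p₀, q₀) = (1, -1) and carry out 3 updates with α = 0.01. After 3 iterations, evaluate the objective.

∇F = (2p, 12q)
Step 1: at (1, -1), ∇F = (2, -12) → (1, -1) − 0.01·(2, -12) = (0.98, -0.88)
Step 2: at (0.98, -0.88), ∇F = (1.96, -10.56) → (0.98, -0.88) − 0.01·(1.96, -10.56) = (0.9604, -0.7744)
Step 3: at (0.9604, -0.7744), ∇F = (1.9208, -9.2928) → (0.9604, -0.7744) − 0.01·(1.9208, -9.2928) = (0.941192, -0.681472)
F(0.941192, -0.681472) = 3.672266901568

3.672266901568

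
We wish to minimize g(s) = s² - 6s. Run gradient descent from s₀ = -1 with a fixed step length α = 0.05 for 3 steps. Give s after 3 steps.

g′(s) = 2s - 6
s₁ = -1 − 0.05·(-8) = -0.6
s₂ = -0.6 − 0.05·(-7.2) = -0.24
s₃ = -0.24 − 0.05·(-6.48) = 0.084

0.084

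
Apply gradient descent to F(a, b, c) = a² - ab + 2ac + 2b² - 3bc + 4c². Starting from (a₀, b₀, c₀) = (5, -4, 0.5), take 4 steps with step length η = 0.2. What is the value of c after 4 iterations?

3.1656

∇F = (2a - b + 2c, -a + 4b - 3c, 2a - 3b + 8c)
(a₁, b₁, c₁) = (5, -4, 0.5) − 0.2·(15, -22.5, 26) = (2, 0.5, -4.7)
(a₂, b₂, c₂) = (2, 0.5, -4.7) − 0.2·(-5.9, 14.1, -35.1) = (3.18, -2.32, 2.32)
(a₃, b₃, c₃) = (3.18, -2.32, 2.32) − 0.2·(13.32, -19.42, 31.88) = (0.516, 1.564, -4.056)
(a₄, b₄, c₄) = (0.516, 1.564, -4.056) − 0.2·(-8.644, 17.908, -36.108) = (2.2448, -2.0176, 3.1656)
c = 3.1656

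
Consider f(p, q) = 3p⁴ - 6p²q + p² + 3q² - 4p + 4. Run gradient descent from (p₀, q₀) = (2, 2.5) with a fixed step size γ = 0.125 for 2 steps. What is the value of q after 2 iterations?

5.59375

∇f = (12p³ - 12pq + 2p - 4, -6p² + 6q)
Step 1: at (2, 2.5), ∇f = (36, -9) → (2, 2.5) − 0.125·(36, -9) = (-2.5, 3.625)
Step 2: at (-2.5, 3.625), ∇f = (-87.75, -15.75) → (-2.5, 3.625) − 0.125·(-87.75, -15.75) = (8.46875, 5.59375)
q = 5.59375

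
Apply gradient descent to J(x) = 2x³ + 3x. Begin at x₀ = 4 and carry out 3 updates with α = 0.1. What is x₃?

-467.5768376

J′(x) = 6x² + 3
x₁ = 4 − 0.1·99 = -5.9
x₂ = -5.9 − 0.1·211.86 = -27.086
x₃ = -27.086 − 0.1·4404.908376 = -467.5768376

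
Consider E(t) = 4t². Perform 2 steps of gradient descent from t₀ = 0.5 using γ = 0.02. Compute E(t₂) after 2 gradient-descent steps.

E′(t) = 8t
t₁ = 0.5 − 0.02·4 = 0.42
t₂ = 0.42 − 0.02·3.36 = 0.3528
E(0.3528) = 0.49787136

0.49787136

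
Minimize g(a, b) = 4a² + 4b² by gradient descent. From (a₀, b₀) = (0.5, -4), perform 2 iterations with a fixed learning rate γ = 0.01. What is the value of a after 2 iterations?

0.4232

∇g = (8a, 8b)
(a₁, b₁) = (0.5, -4) − 0.01·(4, -32) = (0.46, -3.68)
(a₂, b₂) = (0.46, -3.68) − 0.01·(3.68, -29.44) = (0.4232, -3.3856)
a = 0.4232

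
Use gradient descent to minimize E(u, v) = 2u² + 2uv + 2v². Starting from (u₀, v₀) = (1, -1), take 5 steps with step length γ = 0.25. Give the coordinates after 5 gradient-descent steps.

(0.03125, -0.03125)

∇E = (4u + 2v, 2u + 4v)
(u₁, v₁) = (1, -1) − 0.25·(2, -2) = (0.5, -0.5)
(u₂, v₂) = (0.5, -0.5) − 0.25·(1, -1) = (0.25, -0.25)
(u₃, v₃) = (0.25, -0.25) − 0.25·(0.5, -0.5) = (0.125, -0.125)
(u₄, v₄) = (0.125, -0.125) − 0.25·(0.25, -0.25) = (0.0625, -0.0625)
(u₅, v₅) = (0.0625, -0.0625) − 0.25·(0.125, -0.125) = (0.03125, -0.03125)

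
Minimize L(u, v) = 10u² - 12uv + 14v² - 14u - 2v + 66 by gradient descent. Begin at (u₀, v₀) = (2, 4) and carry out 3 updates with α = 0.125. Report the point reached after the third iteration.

(61.375, -83.625)

∇L = (20u - 12v - 14, -12u + 28v - 2)
(u₁, v₁) = (2, 4) − 0.125·(-22, 86) = (4.75, -6.75)
(u₂, v₂) = (4.75, -6.75) − 0.125·(162, -248) = (-15.5, 24.25)
(u₃, v₃) = (-15.5, 24.25) − 0.125·(-615, 863) = (61.375, -83.625)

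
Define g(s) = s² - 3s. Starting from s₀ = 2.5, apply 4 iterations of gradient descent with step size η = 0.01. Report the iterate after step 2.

2.4604

g′(s) = 2s - 3
s₁ = 2.5 − 0.01·2 = 2.48
s₂ = 2.48 − 0.01·1.96 = 2.4604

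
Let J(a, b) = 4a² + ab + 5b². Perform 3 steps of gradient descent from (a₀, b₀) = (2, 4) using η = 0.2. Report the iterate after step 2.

(2.08, 4.8)

∇J = (8a + b, a + 10b)
(a₁, b₁) = (2, 4) − 0.2·(20, 42) = (-2, -4.4)
(a₂, b₂) = (-2, -4.4) − 0.2·(-20.4, -46) = (2.08, 4.8)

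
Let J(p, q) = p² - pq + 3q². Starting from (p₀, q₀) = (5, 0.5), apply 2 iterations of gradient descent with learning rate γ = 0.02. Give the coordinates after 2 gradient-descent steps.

∇J = (2p - q, -p + 6q)
(p₁, q₁) = (5, 0.5) − 0.02·(9.5, -2) = (4.81, 0.54)
(p₂, q₂) = (4.81, 0.54) − 0.02·(9.08, -1.57) = (4.6284, 0.5714)

(4.6284, 0.5714)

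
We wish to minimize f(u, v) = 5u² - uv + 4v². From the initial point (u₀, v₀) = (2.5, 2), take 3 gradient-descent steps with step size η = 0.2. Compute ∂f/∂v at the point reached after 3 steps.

∇f = (10u - v, -u + 8v)
(u₁, v₁) = (2.5, 2) − 0.2·(23, 13.5) = (-2.1, -0.7)
(u₂, v₂) = (-2.1, -0.7) − 0.2·(-20.3, -3.5) = (1.96, 0)
(u₃, v₃) = (1.96, 0) − 0.2·(19.6, -1.96) = (-1.96, 0.392)
∂f/∂v at (-1.96, 0.392) = 5.096

5.096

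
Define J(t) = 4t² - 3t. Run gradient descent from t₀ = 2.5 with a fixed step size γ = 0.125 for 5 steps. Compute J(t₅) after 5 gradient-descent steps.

J′(t) = 8t - 3
t₁ = 2.5 − 0.125·17 = 0.375
t₂ = 0.375 − 0.125·0 = 0.375
t₃ = 0.375 − 0.125·0 = 0.375
t₄ = 0.375 − 0.125·0 = 0.375
t₅ = 0.375 − 0.125·0 = 0.375
J(0.375) = -0.5625

-0.5625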